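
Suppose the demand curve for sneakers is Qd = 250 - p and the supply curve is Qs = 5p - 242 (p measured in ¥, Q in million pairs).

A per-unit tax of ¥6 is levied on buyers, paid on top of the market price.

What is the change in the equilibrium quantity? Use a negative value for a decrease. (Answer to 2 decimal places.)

-5.00

Solve the original market: 250 - p = 5p - 242, hence p = 82 and Q = 168.
Since buyers pay the price plus the tax, the effective demand curve becomes Qd = 244 - p.
New equilibrium: 244 - p = 5p - 242 ⇒ 486 = 6p ⇒ p = 81, Q = 163.
ΔQ = 163 − 168 = -5.00.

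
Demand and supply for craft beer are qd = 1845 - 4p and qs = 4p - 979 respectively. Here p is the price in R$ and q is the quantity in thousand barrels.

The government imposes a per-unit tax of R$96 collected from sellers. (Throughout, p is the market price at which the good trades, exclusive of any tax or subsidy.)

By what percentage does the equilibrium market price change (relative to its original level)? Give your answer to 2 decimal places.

+13.60

Original equilibrium: 1845 - 4p = 4p - 979 gives 2824 = 8p, so p = 353 and q = 433.
Since sellers keep the price net of the tax, the effective supply curve becomes qs = 4p - 1363.
Clearing the new market: 1845 - 4p = 4p - 1363, so p = 401 and q = 241.
%Δp = (401 − 353) / 353 × 100 = +13.60%.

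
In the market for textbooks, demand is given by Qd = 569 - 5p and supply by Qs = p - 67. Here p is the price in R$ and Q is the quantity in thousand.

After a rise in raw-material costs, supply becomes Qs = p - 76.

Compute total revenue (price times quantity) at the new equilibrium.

3386.25

Initially, 569 - 5p = p - 67, so 636 = 6p and p = 106, Q = 39.
With the change applied: demand Qd = 569 - 5p, supply Qs = p - 76.
Equate the new curves: 569 - 5p = p - 76, giving 645 = 6p, p = 107.5, Q = 31.5.
New expenditure = 107.5 × 31.5 = 3386.25.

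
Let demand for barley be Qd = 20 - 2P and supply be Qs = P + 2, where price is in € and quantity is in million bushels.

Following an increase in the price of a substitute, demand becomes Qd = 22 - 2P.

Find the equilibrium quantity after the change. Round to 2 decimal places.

Before the shock: 20 - 2P = P + 2 ⇒ 18 = 3P ⇒ P = 6, Q = 8.
The shock moves the curves to Qd = 22 - 2P and Qs = P + 2.
New equilibrium: 22 - 2P = P + 2 ⇒ 20 = 3P ⇒ P = 20/3 ≈ 6.6667, Q = 26/3 ≈ 8.6667.

8.67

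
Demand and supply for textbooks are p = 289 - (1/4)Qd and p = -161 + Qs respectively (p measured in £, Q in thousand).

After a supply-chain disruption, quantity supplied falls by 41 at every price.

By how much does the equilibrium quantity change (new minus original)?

-32.8

Original equilibrium: 1156 - 4p = p + 161 gives 995 = 5p, so p = 199 and Q = 360.
After the shift, demand is Qd = 1156 - 4p and supply is Qs = p + 120.
Setting them equal: 1156 - 4p = p + 120 → 1036 = 5p, so p = 207.2 and Q = 327.2.
ΔQ = 327.2 − 360 = -32.8.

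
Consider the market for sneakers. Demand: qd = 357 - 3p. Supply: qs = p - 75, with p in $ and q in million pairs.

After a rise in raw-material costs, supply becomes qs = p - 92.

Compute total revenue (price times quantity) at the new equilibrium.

Initially, 357 - 3p = p - 75, so 432 = 4p and p = 108, q = 33.
The new curves are qd = 357 - 3p (demand) and qs = p - 92 (supply).
Setting them equal: 357 - 3p = p - 92 → 449 = 4p, so p = 112.25 and q = 20.25.
New expenditure = 112.25 × 20.25 = 2273.0625.

2273.0625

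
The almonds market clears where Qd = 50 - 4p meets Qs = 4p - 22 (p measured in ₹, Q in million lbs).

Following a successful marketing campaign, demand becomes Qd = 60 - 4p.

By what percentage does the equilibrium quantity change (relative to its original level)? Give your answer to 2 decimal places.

+35.71

Before the shock: 50 - 4p = 4p - 22 ⇒ 72 = 8p ⇒ p = 9, Q = 14.
The shock moves the curves to Qd = 60 - 4p and Qs = 4p - 22.
New equilibrium: 60 - 4p = 4p - 22 ⇒ 82 = 8p ⇒ p = 10.25, Q = 19.
%ΔQ = (19 − 14) / 14 × 100 = +35.71%.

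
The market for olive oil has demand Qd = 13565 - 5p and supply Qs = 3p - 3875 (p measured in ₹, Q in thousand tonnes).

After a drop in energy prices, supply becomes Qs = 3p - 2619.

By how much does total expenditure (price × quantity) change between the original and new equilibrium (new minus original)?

Original equilibrium: 13565 - 5p = 3p - 3875 gives 17440 = 8p, so p = 2180 and Q = 2665.
After the shift, demand is Qd = 13565 - 5p and supply is Qs = 3p - 2619.
New equilibrium: 13565 - 5p = 3p - 2619 ⇒ 16184 = 8p ⇒ p = 2023, Q = 3450.
Expenditure moves from 2180×2665 = 5809700 to 2023×3450 = 6979350; change = +1169650.

+1169650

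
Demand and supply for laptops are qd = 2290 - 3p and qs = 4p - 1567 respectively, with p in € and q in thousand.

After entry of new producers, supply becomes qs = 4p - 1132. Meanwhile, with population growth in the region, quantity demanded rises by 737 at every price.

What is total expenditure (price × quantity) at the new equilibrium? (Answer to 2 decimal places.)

739453.22

Before the shock: 2290 - 3p = 4p - 1567 ⇒ 3857 = 7p ⇒ p = 551, q = 637.
The new curves are qd = 3027 - 3p (demand) and qs = 4p - 1132 (supply).
Equate the new curves: 3027 - 3p = 4p - 1132, giving 4159 = 7p, p = 4159/7 ≈ 594.1429, q = 8712/7 ≈ 1244.5714.
New expenditure = 594.1429 × 1244.5714 = 739453.22.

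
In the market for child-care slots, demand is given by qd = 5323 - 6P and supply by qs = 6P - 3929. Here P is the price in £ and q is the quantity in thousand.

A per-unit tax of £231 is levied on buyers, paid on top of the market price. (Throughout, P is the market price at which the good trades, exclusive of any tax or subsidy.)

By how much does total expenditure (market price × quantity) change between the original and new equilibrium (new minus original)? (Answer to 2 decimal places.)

-534765.00

Original equilibrium: 5323 - 6P = 6P - 3929 gives 9252 = 12P, so P = 771 and q = 697.
Since buyers pay the price plus the tax, the effective demand curve becomes qd = 3937 - 6P.
New equilibrium: 3937 - 6P = 6P - 3929 ⇒ 7866 = 12P ⇒ P = 655.5, q = 4.
Expenditure moves from 771×697 = 537387 to 655.5×4 = 2622; change = -534765.00.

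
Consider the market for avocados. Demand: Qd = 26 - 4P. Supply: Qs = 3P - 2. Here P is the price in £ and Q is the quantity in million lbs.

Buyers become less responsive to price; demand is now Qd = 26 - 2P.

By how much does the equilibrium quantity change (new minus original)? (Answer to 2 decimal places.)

Solve the original market: 26 - 4P = 3P - 2, hence P = 4 and Q = 10.
The new curves are Qd = 26 - 2P (demand) and Qs = 3P - 2 (supply).
Setting them equal: 26 - 2P = 3P - 2 → 28 = 5P, so P = 5.6 and Q = 14.8.
ΔQ = 14.8 − 10 = +4.80.

+4.80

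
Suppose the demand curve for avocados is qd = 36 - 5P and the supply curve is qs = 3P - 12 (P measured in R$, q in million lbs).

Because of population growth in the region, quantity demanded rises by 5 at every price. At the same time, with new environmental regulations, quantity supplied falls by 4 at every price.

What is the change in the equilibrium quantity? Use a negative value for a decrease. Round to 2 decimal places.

-0.63

Solve the original market: 36 - 5P = 3P - 12, hence P = 6 and q = 6.
The new curves are qd = 41 - 5P (demand) and qs = 3P - 16 (supply).
New equilibrium: 41 - 5P = 3P - 16 ⇒ 57 = 8P ⇒ P = 7.125, q = 5.375.
Δq = 5.375 − 6 = -0.63.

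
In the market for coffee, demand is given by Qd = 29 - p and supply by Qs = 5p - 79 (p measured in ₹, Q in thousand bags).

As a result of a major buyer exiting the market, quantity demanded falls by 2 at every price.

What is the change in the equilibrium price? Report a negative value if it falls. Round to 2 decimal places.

Initially, 29 - p = 5p - 79, so 108 = 6p and p = 18, Q = 11.
With the change applied: demand Qd = 27 - p, supply Qs = 5p - 79.
Setting them equal: 27 - p = 5p - 79 → 106 = 6p, so p = 53/3 ≈ 17.6667 and Q = 28/3 ≈ 9.3333.
Δp = 17.6667 − 18 = -0.33.

-0.33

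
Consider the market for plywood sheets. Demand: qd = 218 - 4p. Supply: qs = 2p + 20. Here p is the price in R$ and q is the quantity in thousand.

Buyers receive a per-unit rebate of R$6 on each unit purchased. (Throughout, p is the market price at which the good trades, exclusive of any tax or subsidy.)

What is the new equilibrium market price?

37

Initially, 218 - 4p = 2p + 20, so 198 = 6p and p = 33, q = 86.
Since buyers' out-of-pocket price is the market price minus the rebate, the effective demand curve becomes qd = 242 - 4p.
Equate the new curves: 242 - 4p = 2p + 20, giving 222 = 6p, p = 37, q = 94.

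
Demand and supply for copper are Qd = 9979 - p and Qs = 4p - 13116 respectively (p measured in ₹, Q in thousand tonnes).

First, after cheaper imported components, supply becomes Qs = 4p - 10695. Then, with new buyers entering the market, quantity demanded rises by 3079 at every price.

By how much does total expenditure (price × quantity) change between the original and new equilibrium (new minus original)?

Solve the original market: 9979 - p = 4p - 13116, hence p = 4619 and Q = 5360.
After the shift, demand is Qd = 13058 - p and supply is Qs = 4p - 10695.
Clearing the new market: 13058 - p = 4p - 10695, so p = 4750.6 and Q = 8307.4.
Expenditure moves from 4619×5360 = 24757840 to 4750.6×8307.4 = 39465134.44; change = +14707294.44.

+14707294.44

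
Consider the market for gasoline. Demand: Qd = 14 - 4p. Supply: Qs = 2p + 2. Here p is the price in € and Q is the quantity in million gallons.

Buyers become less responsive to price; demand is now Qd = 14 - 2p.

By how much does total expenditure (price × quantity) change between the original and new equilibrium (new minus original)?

+12

Solve the original market: 14 - 4p = 2p + 2, hence p = 2 and Q = 6.
With the change applied: demand Qd = 14 - 2p, supply Qs = 2p + 2.
Clearing the new market: 14 - 2p = 2p + 2, so p = 3 and Q = 8.
Expenditure moves from 2×6 = 12 to 3×8 = 24; change = +12.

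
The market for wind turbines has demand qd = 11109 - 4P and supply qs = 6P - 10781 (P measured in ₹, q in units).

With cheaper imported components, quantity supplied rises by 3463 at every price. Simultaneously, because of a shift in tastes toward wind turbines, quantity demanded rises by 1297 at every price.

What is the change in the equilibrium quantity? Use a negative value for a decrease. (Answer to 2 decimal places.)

Before the shock: 11109 - 4P = 6P - 10781 ⇒ 21890 = 10P ⇒ P = 2189, q = 2353.
After the shift, demand is qd = 12406 - 4P and supply is qs = 6P - 7318.
New equilibrium: 12406 - 4P = 6P - 7318 ⇒ 19724 = 10P ⇒ P = 1972.4, q = 4516.4.
Δq = 4516.4 − 2353 = +2163.40.

+2163.40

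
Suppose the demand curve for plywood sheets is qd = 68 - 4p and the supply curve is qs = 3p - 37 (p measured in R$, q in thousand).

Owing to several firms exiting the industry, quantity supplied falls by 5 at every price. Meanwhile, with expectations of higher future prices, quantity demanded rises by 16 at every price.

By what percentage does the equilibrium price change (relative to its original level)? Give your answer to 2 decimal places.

+20.00

Solve the original market: 68 - 4p = 3p - 37, hence p = 15 and q = 8.
After the shift, demand is qd = 84 - 4p and supply is qs = 3p - 42.
Setting them equal: 84 - 4p = 3p - 42 → 126 = 7p, so p = 18 and q = 12.
%Δp = (18 − 15) / 15 × 100 = +20.00%.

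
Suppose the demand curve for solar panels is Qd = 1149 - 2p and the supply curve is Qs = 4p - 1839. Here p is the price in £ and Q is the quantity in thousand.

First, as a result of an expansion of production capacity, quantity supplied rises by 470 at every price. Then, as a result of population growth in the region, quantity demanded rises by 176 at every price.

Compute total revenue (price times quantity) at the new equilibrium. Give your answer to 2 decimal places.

191723.00

Solve the original market: 1149 - 2p = 4p - 1839, hence p = 498 and Q = 153.
After the shift, demand is Qd = 1325 - 2p and supply is Qs = 4p - 1369.
Equate the new curves: 1325 - 2p = 4p - 1369, giving 2694 = 6p, p = 449, Q = 427.
New expenditure = 449 × 427 = 191723.00.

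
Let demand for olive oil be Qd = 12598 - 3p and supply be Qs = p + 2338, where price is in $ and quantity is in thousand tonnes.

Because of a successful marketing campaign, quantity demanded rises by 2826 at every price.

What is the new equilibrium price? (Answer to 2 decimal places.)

Initially, 12598 - 3p = p + 2338, so 10260 = 4p and p = 2565, Q = 4903.
The new curves are Qd = 15424 - 3p (demand) and Qs = p + 2338 (supply).
Setting them equal: 15424 - 3p = p + 2338 → 13086 = 4p, so p = 3271.5 and Q = 5609.5.

3271.50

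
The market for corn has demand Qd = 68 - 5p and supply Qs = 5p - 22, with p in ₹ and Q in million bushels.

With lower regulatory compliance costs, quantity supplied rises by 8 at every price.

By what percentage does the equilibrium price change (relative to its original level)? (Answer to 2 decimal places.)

-8.89

Original equilibrium: 68 - 5p = 5p - 22 gives 90 = 10p, so p = 9 and Q = 23.
The shock moves the curves to Qd = 68 - 5p and Qs = 5p - 14.
New equilibrium: 68 - 5p = 5p - 14 ⇒ 82 = 10p ⇒ p = 8.2, Q = 27.
%Δp = (8.2 − 9) / 9 × 100 = -8.89%.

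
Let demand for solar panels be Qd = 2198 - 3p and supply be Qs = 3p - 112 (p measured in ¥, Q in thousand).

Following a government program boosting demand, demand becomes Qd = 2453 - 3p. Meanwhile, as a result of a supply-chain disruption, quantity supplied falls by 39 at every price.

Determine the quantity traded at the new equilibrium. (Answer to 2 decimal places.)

1151.00

Initially, 2198 - 3p = 3p - 112, so 2310 = 6p and p = 385, Q = 1043.
The new curves are Qd = 2453 - 3p (demand) and Qs = 3p - 151 (supply).
New equilibrium: 2453 - 3p = 3p - 151 ⇒ 2604 = 6p ⇒ p = 434, Q = 1151.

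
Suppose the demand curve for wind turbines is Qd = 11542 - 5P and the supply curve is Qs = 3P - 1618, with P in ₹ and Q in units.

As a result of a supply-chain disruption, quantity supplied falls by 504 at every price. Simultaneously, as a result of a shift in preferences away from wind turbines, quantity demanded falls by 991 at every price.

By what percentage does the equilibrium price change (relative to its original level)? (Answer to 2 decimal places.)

-3.70

Solve the original market: 11542 - 5P = 3P - 1618, hence P = 1645 and Q = 3317.
After the shift, demand is Qd = 10551 - 5P and supply is Qs = 3P - 2122.
Clearing the new market: 10551 - 5P = 3P - 2122, so P = 1584.125 and Q = 2630.375.
%ΔP = (1584.125 − 1645) / 1645 × 100 = -3.70%.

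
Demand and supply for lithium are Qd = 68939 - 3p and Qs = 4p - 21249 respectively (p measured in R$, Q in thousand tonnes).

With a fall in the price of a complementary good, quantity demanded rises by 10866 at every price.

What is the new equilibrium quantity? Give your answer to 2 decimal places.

36496.14

Original equilibrium: 68939 - 3p = 4p - 21249 gives 90188 = 7p, so p = 12884 and Q = 30287.
After the shift, demand is Qd = 79805 - 3p and supply is Qs = 4p - 21249.
Equate the new curves: 79805 - 3p = 4p - 21249, giving 101054 = 7p, p = 101054/7 ≈ 14436.2857, Q = 255473/7 ≈ 36496.1429.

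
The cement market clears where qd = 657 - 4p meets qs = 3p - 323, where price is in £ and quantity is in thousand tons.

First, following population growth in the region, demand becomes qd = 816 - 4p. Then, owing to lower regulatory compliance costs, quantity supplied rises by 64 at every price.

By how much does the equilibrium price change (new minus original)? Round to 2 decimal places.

+13.57

Before the shock: 657 - 4p = 3p - 323 ⇒ 980 = 7p ⇒ p = 140, q = 97.
The new curves are qd = 816 - 4p (demand) and qs = 3p - 259 (supply).
New equilibrium: 816 - 4p = 3p - 259 ⇒ 1075 = 7p ⇒ p = 1075/7 ≈ 153.5714, q = 1412/7 ≈ 201.7143.
Δp = 153.5714 − 140 = +13.57.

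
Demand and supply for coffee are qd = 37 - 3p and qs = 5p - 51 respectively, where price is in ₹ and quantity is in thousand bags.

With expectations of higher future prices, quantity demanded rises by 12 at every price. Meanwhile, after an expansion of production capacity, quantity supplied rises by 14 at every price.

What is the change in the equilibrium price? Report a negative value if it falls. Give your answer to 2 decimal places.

-0.25

Initially, 37 - 3p = 5p - 51, so 88 = 8p and p = 11, q = 4.
The shock moves the curves to qd = 49 - 3p and qs = 5p - 37.
New equilibrium: 49 - 3p = 5p - 37 ⇒ 86 = 8p ⇒ p = 10.75, q = 16.75.
Δp = 10.75 − 11 = -0.25.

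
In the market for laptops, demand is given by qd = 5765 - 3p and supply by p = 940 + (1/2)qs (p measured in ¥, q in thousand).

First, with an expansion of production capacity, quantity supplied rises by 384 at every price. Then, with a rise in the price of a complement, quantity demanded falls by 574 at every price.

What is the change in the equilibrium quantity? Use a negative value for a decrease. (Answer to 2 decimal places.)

+0.80

Solve the original market: 5765 - 3p = 2p - 1880, hence p = 1529 and q = 1178.
With the change applied: demand qd = 5191 - 3p, supply qs = 2p - 1496.
New equilibrium: 5191 - 3p = 2p - 1496 ⇒ 6687 = 5p ⇒ p = 1337.4, q = 1178.8.
Δq = 1178.8 − 1178 = +0.80.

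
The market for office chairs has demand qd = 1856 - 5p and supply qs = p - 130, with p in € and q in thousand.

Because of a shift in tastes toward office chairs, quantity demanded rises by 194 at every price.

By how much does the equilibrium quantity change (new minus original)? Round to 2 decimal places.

+32.33

Original equilibrium: 1856 - 5p = p - 130 gives 1986 = 6p, so p = 331 and q = 201.
The shock moves the curves to qd = 2050 - 5p and qs = p - 130.
Clearing the new market: 2050 - 5p = p - 130, so p = 1090/3 ≈ 363.3333 and q = 700/3 ≈ 233.3333.
Δq = 233.3333 − 201 = +32.33.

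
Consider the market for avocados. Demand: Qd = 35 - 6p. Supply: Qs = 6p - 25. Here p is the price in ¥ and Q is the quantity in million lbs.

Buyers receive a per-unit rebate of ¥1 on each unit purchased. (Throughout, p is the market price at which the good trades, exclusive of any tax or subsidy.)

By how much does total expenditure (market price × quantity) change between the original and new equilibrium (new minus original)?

+19

Original equilibrium: 35 - 6p = 6p - 25 gives 60 = 12p, so p = 5 and Q = 5.
Since buyers' out-of-pocket price is the market price minus the rebate, the effective demand curve becomes Qd = 41 - 6p.
Setting them equal: 41 - 6p = 6p - 25 → 66 = 12p, so p = 5.5 and Q = 8.
Expenditure moves from 5×5 = 25 to 5.5×8 = 44; change = +19.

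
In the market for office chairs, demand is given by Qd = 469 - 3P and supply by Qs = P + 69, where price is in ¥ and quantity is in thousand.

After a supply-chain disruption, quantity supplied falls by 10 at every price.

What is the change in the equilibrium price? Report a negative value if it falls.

Initially, 469 - 3P = P + 69, so 400 = 4P and P = 100, Q = 169.
The shock moves the curves to Qd = 469 - 3P and Qs = P + 59.
Clearing the new market: 469 - 3P = P + 59, so P = 102.5 and Q = 161.5.
ΔP = 102.5 − 100 = +2.5.

+2.5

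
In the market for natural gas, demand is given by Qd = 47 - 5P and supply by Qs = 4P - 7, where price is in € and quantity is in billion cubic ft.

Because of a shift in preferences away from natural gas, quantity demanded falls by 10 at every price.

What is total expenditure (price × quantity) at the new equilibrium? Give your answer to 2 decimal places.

Original equilibrium: 47 - 5P = 4P - 7 gives 54 = 9P, so P = 6 and Q = 17.
The new curves are Qd = 37 - 5P (demand) and Qs = 4P - 7 (supply).
New equilibrium: 37 - 5P = 4P - 7 ⇒ 44 = 9P ⇒ P = 44/9 ≈ 4.8889, Q = 113/9 ≈ 12.5556.
New expenditure = 4.8889 × 12.5556 = 61.38.

61.38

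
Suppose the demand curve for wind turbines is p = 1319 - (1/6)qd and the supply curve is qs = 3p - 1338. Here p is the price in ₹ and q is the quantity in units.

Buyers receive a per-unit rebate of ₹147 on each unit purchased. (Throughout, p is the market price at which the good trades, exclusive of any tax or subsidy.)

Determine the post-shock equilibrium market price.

Before the shock: 7914 - 6p = 3p - 1338 ⇒ 9252 = 9p ⇒ p = 1028, q = 1746.
Since buyers' out-of-pocket price is the market price minus the rebate, the effective demand curve becomes qd = 8796 - 6p.
Clearing the new market: 8796 - 6p = 3p - 1338, so p = 1126 and q = 2040.

1126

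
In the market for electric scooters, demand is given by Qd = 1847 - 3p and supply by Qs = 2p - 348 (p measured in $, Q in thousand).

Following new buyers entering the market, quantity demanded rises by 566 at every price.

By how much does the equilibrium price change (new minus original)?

Original equilibrium: 1847 - 3p = 2p - 348 gives 2195 = 5p, so p = 439 and Q = 530.
The shock moves the curves to Qd = 2413 - 3p and Qs = 2p - 348.
New equilibrium: 2413 - 3p = 2p - 348 ⇒ 2761 = 5p ⇒ p = 552.2, Q = 756.4.
Δp = 552.2 − 439 = +113.2.

+113.2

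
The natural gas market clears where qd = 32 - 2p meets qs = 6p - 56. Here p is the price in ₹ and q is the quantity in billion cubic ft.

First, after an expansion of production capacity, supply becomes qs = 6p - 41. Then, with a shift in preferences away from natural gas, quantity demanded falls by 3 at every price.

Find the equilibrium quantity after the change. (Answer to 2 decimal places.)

Solve the original market: 32 - 2p = 6p - 56, hence p = 11 and q = 10.
After the shift, demand is qd = 29 - 2p and supply is qs = 6p - 41.
Setting them equal: 29 - 2p = 6p - 41 → 70 = 8p, so p = 8.75 and q = 11.5.

11.50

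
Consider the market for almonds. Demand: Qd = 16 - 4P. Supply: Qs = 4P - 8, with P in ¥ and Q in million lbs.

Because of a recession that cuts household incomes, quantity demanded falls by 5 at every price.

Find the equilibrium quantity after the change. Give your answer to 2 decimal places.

Solve the original market: 16 - 4P = 4P - 8, hence P = 3 and Q = 4.
After the shift, demand is Qd = 11 - 4P and supply is Qs = 4P - 8.
Setting them equal: 11 - 4P = 4P - 8 → 19 = 8P, so P = 2.375 and Q = 1.5.

1.50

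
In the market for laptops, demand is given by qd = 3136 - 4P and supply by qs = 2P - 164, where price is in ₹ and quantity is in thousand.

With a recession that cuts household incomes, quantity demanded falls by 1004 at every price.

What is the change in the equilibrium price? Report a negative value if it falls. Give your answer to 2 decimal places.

Original equilibrium: 3136 - 4P = 2P - 164 gives 3300 = 6P, so P = 550 and q = 936.
With the change applied: demand qd = 2132 - 4P, supply qs = 2P - 164.
New equilibrium: 2132 - 4P = 2P - 164 ⇒ 2296 = 6P ⇒ P = 1148/3 ≈ 382.6667, q = 1804/3 ≈ 601.3333.
ΔP = 382.6667 − 550 = -167.33.

-167.33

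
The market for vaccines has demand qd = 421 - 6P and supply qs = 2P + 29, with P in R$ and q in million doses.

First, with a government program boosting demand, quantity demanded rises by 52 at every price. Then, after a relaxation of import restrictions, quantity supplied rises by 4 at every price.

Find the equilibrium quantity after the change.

Before the shock: 421 - 6P = 2P + 29 ⇒ 392 = 8P ⇒ P = 49, q = 127.
With the change applied: demand qd = 473 - 6P, supply qs = 2P + 33.
New equilibrium: 473 - 6P = 2P + 33 ⇒ 440 = 8P ⇒ P = 55, q = 143.

143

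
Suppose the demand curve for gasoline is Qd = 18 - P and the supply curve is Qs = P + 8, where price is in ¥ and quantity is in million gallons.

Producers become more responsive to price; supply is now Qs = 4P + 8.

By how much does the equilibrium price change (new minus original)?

-3

Solve the original market: 18 - P = P + 8, hence P = 5 and Q = 13.
After the shift, demand is Qd = 18 - P and supply is Qs = 4P + 8.
Setting them equal: 18 - P = 4P + 8 → 10 = 5P, so P = 2 and Q = 16.
ΔP = 2 − 5 = -3.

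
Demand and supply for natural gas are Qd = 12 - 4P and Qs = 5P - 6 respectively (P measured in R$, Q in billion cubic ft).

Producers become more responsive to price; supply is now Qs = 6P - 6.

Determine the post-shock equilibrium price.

Solve the original market: 12 - 4P = 5P - 6, hence P = 2 and Q = 4.
The new curves are Qd = 12 - 4P (demand) and Qs = 6P - 6 (supply).
New equilibrium: 12 - 4P = 6P - 6 ⇒ 18 = 10P ⇒ P = 1.8, Q = 4.8.

1.8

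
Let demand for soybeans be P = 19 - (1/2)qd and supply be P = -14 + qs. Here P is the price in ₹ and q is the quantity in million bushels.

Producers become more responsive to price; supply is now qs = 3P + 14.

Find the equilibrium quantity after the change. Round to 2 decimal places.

28.40

Before the shock: 38 - 2P = P + 14 ⇒ 24 = 3P ⇒ P = 8, q = 22.
The shock moves the curves to qd = 38 - 2P and qs = 3P + 14.
Clearing the new market: 38 - 2P = 3P + 14, so P = 4.8 and q = 28.4.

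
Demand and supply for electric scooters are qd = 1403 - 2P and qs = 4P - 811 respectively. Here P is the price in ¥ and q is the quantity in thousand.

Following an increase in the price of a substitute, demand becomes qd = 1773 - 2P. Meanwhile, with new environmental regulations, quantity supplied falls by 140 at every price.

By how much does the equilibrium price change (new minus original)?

+85

Initially, 1403 - 2P = 4P - 811, so 2214 = 6P and P = 369, q = 665.
The shock moves the curves to qd = 1773 - 2P and qs = 4P - 951.
Equate the new curves: 1773 - 2P = 4P - 951, giving 2724 = 6P, P = 454, q = 865.
ΔP = 454 − 369 = +85.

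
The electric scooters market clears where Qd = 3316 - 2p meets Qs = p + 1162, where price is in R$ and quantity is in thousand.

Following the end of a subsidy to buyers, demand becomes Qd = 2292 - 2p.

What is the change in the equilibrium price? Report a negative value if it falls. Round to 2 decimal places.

-341.33

Initially, 3316 - 2p = p + 1162, so 2154 = 3p and p = 718, Q = 1880.
The new curves are Qd = 2292 - 2p (demand) and Qs = p + 1162 (supply).
New equilibrium: 2292 - 2p = p + 1162 ⇒ 1130 = 3p ⇒ p = 1130/3 ≈ 376.6667, Q = 4616/3 ≈ 1538.6667.
Δp = 376.6667 − 718 = -341.33.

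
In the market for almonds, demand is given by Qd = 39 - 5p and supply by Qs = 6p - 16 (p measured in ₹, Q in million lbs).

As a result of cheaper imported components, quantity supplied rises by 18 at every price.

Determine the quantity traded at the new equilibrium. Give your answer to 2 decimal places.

22.18

Solve the original market: 39 - 5p = 6p - 16, hence p = 5 and Q = 14.
After the shift, demand is Qd = 39 - 5p and supply is Qs = 6p + 2.
New equilibrium: 39 - 5p = 6p + 2 ⇒ 37 = 11p ⇒ p = 37/11 ≈ 3.3636, Q = 244/11 ≈ 22.1818.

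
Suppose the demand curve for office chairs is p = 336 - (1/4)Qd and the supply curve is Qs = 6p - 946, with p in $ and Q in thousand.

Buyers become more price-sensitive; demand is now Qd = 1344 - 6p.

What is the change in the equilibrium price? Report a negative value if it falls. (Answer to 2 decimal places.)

-38.17

Before the shock: 1344 - 4p = 6p - 946 ⇒ 2290 = 10p ⇒ p = 229, Q = 428.
The new curves are Qd = 1344 - 6p (demand) and Qs = 6p - 946 (supply).
New equilibrium: 1344 - 6p = 6p - 946 ⇒ 2290 = 12p ⇒ p = 1145/6 ≈ 190.8333, Q = 199.
Δp = 190.8333 − 229 = -38.17.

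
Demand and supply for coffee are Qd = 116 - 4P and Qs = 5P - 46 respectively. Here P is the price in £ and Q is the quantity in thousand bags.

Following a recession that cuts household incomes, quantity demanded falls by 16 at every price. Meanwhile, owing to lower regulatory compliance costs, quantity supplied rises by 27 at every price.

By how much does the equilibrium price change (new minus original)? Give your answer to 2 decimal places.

Initially, 116 - 4P = 5P - 46, so 162 = 9P and P = 18, Q = 44.
The new curves are Qd = 100 - 4P (demand) and Qs = 5P - 19 (supply).
Clearing the new market: 100 - 4P = 5P - 19, so P = 119/9 ≈ 13.2222 and Q = 424/9 ≈ 47.1111.
ΔP = 13.2222 − 18 = -4.78.

-4.78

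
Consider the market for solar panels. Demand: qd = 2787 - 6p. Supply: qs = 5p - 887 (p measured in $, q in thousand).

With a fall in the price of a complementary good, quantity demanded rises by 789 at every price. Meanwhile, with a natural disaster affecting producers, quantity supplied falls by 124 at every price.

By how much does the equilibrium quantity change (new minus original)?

Initially, 2787 - 6p = 5p - 887, so 3674 = 11p and p = 334, q = 783.
After the shift, demand is qd = 3576 - 6p and supply is qs = 5p - 1011.
Equate the new curves: 3576 - 6p = 5p - 1011, giving 4587 = 11p, p = 417, q = 1074.
Δq = 1074 − 783 = +291.

+291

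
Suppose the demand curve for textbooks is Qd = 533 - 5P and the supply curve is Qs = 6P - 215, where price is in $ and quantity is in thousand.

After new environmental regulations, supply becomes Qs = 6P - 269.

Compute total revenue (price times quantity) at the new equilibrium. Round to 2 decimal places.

12281.87

Solve the original market: 533 - 5P = 6P - 215, hence P = 68 and Q = 193.
After the shift, demand is Qd = 533 - 5P and supply is Qs = 6P - 269.
Equate the new curves: 533 - 5P = 6P - 269, giving 802 = 11P, P = 802/11 ≈ 72.9091, Q = 1853/11 ≈ 168.4545.
New expenditure = 72.9091 × 168.4545 = 12281.87.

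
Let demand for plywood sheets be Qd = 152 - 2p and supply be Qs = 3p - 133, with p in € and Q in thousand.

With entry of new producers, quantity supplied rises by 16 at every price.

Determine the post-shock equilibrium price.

Initially, 152 - 2p = 3p - 133, so 285 = 5p and p = 57, Q = 38.
With the change applied: demand Qd = 152 - 2p, supply Qs = 3p - 117.
Clearing the new market: 152 - 2p = 3p - 117, so p = 53.8 and Q = 44.4.

53.8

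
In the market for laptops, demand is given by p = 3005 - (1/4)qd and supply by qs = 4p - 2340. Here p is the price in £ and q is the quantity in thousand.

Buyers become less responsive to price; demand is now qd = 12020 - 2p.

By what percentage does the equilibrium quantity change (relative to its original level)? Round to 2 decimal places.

+49.45

Before the shock: 12020 - 4p = 4p - 2340 ⇒ 14360 = 8p ⇒ p = 1795, q = 4840.
After the shift, demand is qd = 12020 - 2p and supply is qs = 4p - 2340.
Equate the new curves: 12020 - 2p = 4p - 2340, giving 14360 = 6p, p = 7180/3 ≈ 2393.3333, q = 21700/3 ≈ 7233.3333.
%Δq = (7233.3333 − 4840) / 4840 × 100 = +49.45%.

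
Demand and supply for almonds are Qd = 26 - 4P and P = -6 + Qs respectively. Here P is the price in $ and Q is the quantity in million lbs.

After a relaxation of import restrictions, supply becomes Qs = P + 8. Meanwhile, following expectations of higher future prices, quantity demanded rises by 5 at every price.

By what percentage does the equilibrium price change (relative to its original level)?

+15

Before the shock: 26 - 4P = P + 6 ⇒ 20 = 5P ⇒ P = 4, Q = 10.
The shock moves the curves to Qd = 31 - 4P and Qs = P + 8.
Setting them equal: 31 - 4P = P + 8 → 23 = 5P, so P = 4.6 and Q = 12.6.
%ΔP = (4.6 − 4) / 4 × 100 = +15%.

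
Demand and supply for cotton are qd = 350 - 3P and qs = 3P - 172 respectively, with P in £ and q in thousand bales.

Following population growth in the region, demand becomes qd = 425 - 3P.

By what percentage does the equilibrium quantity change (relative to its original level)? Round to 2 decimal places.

+42.13

Original equilibrium: 350 - 3P = 3P - 172 gives 522 = 6P, so P = 87 and q = 89.
After the shift, demand is qd = 425 - 3P and supply is qs = 3P - 172.
Equate the new curves: 425 - 3P = 3P - 172, giving 597 = 6P, P = 99.5, q = 126.5.
%Δq = (126.5 − 89) / 89 × 100 = +42.13%.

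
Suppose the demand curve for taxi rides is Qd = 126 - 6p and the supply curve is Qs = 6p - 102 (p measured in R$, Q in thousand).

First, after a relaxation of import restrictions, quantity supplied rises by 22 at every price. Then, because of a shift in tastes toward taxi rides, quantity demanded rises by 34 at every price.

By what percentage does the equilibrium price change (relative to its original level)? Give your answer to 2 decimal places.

+5.26

Initially, 126 - 6p = 6p - 102, so 228 = 12p and p = 19, Q = 12.
With the change applied: demand Qd = 160 - 6p, supply Qs = 6p - 80.
Setting them equal: 160 - 6p = 6p - 80 → 240 = 12p, so p = 20 and Q = 40.
%Δp = (20 − 19) / 19 × 100 = +5.26%.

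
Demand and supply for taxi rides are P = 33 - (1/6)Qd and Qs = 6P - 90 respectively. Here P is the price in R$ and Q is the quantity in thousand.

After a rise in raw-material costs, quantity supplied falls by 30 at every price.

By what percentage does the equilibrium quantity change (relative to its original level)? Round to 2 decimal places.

Initially, 198 - 6P = 6P - 90, so 288 = 12P and P = 24, Q = 54.
The shock moves the curves to Qd = 198 - 6P and Qs = 6P - 120.
New equilibrium: 198 - 6P = 6P - 120 ⇒ 318 = 12P ⇒ P = 26.5, Q = 39.
%ΔQ = (39 − 54) / 54 × 100 = -27.78%.

-27.78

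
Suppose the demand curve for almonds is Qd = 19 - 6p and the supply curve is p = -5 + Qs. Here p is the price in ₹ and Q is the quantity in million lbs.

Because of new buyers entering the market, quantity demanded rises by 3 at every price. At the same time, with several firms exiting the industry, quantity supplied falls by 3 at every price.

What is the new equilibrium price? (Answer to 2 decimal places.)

Initially, 19 - 6p = p + 5, so 14 = 7p and p = 2, Q = 7.
The shock moves the curves to Qd = 22 - 6p and Qs = p + 2.
Equate the new curves: 22 - 6p = p + 2, giving 20 = 7p, p = 20/7 ≈ 2.8571, Q = 34/7 ≈ 4.8571.

2.86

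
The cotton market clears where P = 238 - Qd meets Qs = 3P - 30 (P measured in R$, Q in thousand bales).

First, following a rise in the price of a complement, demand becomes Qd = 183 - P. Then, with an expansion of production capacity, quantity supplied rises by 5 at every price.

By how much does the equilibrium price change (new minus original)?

Original equilibrium: 238 - P = 3P - 30 gives 268 = 4P, so P = 67 and Q = 171.
The new curves are Qd = 183 - P (demand) and Qs = 3P - 25 (supply).
Equate the new curves: 183 - P = 3P - 25, giving 208 = 4P, P = 52, Q = 131.
ΔP = 52 − 67 = -15.

-15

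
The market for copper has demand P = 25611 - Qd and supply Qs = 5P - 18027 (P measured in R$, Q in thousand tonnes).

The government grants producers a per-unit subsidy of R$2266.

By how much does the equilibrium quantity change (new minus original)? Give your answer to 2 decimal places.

Solve the original market: 25611 - P = 5P - 18027, hence P = 7273 and Q = 18338.
Since sellers receive the price plus the subsidy, the effective supply curve becomes Qs = 5P - 6697.
Equate the new curves: 25611 - P = 5P - 6697, giving 32308 = 6P, P = 16154/3 ≈ 5384.6667, Q = 60679/3 ≈ 20226.3333.
ΔQ = 20226.3333 − 18338 = +1888.33.

+1888.33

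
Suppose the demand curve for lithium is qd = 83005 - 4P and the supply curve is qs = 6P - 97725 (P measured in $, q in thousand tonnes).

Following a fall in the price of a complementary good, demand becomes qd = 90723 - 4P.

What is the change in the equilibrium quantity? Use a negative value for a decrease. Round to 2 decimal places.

+4630.80

Original equilibrium: 83005 - 4P = 6P - 97725 gives 180730 = 10P, so P = 18073 and q = 10713.
With the change applied: demand qd = 90723 - 4P, supply qs = 6P - 97725.
Clearing the new market: 90723 - 4P = 6P - 97725, so P = 18844.8 and q = 15343.8.
Δq = 15343.8 − 10713 = +4630.80.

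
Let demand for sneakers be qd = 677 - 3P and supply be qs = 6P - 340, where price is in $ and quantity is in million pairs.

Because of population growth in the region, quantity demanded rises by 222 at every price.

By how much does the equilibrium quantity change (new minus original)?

+148

Initially, 677 - 3P = 6P - 340, so 1017 = 9P and P = 113, q = 338.
With the change applied: demand qd = 899 - 3P, supply qs = 6P - 340.
Setting them equal: 899 - 3P = 6P - 340 → 1239 = 9P, so P = 413/3 ≈ 137.6667 and q = 486.
Δq = 486 − 338 = +148.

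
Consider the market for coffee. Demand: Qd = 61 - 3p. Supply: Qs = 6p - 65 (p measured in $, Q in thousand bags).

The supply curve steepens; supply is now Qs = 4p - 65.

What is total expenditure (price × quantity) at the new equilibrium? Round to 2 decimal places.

126.00

Initially, 61 - 3p = 6p - 65, so 126 = 9p and p = 14, Q = 19.
After the shift, demand is Qd = 61 - 3p and supply is Qs = 4p - 65.
New equilibrium: 61 - 3p = 4p - 65 ⇒ 126 = 7p ⇒ p = 18, Q = 7.
New expenditure = 18 × 7 = 126.00.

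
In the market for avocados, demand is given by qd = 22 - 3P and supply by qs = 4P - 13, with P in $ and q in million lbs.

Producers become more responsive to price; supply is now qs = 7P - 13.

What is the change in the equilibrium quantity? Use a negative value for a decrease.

Initially, 22 - 3P = 4P - 13, so 35 = 7P and P = 5, q = 7.
After the shift, demand is qd = 22 - 3P and supply is qs = 7P - 13.
New equilibrium: 22 - 3P = 7P - 13 ⇒ 35 = 10P ⇒ P = 3.5, q = 11.5.
Δq = 11.5 − 7 = +4.5.

+4.5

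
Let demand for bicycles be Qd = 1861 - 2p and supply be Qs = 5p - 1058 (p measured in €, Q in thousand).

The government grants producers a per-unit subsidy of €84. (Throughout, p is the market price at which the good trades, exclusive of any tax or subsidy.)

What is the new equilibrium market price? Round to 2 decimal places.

Original equilibrium: 1861 - 2p = 5p - 1058 gives 2919 = 7p, so p = 417 and Q = 1027.
Since sellers receive the price plus the subsidy, the effective supply curve becomes Qs = 5p - 638.
New equilibrium: 1861 - 2p = 5p - 638 ⇒ 2499 = 7p ⇒ p = 357, Q = 1147.

357.00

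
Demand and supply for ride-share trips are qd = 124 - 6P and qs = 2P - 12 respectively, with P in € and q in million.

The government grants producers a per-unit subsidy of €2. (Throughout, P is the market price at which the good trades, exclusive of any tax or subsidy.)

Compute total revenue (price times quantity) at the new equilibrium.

412.5

Original equilibrium: 124 - 6P = 2P - 12 gives 136 = 8P, so P = 17 and q = 22.
Since sellers receive the price plus the subsidy, the effective supply curve becomes qs = 2P - 8.
Setting them equal: 124 - 6P = 2P - 8 → 132 = 8P, so P = 16.5 and q = 25.
New expenditure = 16.5 × 25 = 412.5.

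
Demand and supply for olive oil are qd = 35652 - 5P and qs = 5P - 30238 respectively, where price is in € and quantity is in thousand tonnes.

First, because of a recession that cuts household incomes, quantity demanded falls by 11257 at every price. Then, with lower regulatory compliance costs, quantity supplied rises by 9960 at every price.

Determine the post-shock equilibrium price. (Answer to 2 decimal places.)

4467.30

Before the shock: 35652 - 5P = 5P - 30238 ⇒ 65890 = 10P ⇒ P = 6589, q = 2707.
With the change applied: demand qd = 24395 - 5P, supply qs = 5P - 20278.
Setting them equal: 24395 - 5P = 5P - 20278 → 44673 = 10P, so P = 4467.3 and q = 2058.5.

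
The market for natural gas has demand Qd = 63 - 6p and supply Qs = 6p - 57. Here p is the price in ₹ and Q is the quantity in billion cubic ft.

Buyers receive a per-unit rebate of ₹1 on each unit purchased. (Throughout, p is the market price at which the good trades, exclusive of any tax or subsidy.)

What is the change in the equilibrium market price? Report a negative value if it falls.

Original equilibrium: 63 - 6p = 6p - 57 gives 120 = 12p, so p = 10 and Q = 3.
Since buyers' out-of-pocket price is the market price minus the rebate, the effective demand curve becomes Qd = 69 - 6p.
Setting them equal: 69 - 6p = 6p - 57 → 126 = 12p, so p = 10.5 and Q = 6.
Δp = 10.5 − 10 = +0.5.

+0.5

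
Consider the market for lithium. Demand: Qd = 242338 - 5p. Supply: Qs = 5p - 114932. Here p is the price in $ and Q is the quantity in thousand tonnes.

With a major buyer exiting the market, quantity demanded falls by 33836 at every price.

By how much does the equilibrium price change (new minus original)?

-3383.6

Initially, 242338 - 5p = 5p - 114932, so 357270 = 10p and p = 35727, Q = 63703.
After the shift, demand is Qd = 208502 - 5p and supply is Qs = 5p - 114932.
Clearing the new market: 208502 - 5p = 5p - 114932, so p = 32343.4 and Q = 46785.
Δp = 32343.4 − 35727 = -3383.6.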